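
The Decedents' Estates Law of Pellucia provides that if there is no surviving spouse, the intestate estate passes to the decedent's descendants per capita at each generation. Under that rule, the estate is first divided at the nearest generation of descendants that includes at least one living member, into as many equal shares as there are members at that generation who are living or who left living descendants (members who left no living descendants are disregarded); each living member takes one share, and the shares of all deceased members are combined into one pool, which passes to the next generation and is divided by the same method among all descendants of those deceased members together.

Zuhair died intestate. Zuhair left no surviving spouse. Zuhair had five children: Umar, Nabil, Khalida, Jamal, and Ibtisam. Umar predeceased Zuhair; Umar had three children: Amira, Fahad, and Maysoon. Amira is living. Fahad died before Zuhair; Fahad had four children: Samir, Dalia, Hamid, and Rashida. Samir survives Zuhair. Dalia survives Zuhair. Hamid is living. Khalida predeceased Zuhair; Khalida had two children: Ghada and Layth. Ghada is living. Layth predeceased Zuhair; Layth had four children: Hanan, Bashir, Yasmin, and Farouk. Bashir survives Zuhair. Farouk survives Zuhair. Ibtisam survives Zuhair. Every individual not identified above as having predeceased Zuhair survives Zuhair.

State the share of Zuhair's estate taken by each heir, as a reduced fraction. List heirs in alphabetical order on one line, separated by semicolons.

Amira 2/25; Bashir 1/50; Dalia 1/50; Farouk 1/50; Ghada 2/25; Hamid 1/50; Hanan 1/50; Ibtisam 1/5; Jamal 1/5; Maysoon 2/25; Nabil 1/5; Rashida 1/50; Samir 1/50; Yasmin 1/50

There is no surviving spouse, so the entire estate passes to Zuhair's descendants per capita at each generation.
At generation 1 (Umar, Nabil, Khalida, Jamal, Ibtisam) there are 5 shares of (1)/5 = 1/5 each.
Living: Nabil, Jamal, and Ibtisam — each takes 1/5.
Deceased: Umar and Khalida. Their combined 2/5 is pooled and carried to generation 2.
At generation 2 (Amira, Fahad, Maysoon, Ghada, Layth) there are 5 shares of (2/5)/5 = 2/25 each.
Living: Amira, Maysoon, and Ghada — each takes 2/25.
Deceased: Fahad and Layth. Their combined 4/25 is pooled and carried to generation 3.
At generation 3 (Samir, Dalia, Hamid, Rashida, Hanan, Bashir, Yasmin, Farouk) there are 8 shares of (4/25)/8 = 1/50 each.
Living: Samir, Dalia, Hamid, Rashida, Hanan, Bashir, Yasmin, and Farouk — each takes 1/50.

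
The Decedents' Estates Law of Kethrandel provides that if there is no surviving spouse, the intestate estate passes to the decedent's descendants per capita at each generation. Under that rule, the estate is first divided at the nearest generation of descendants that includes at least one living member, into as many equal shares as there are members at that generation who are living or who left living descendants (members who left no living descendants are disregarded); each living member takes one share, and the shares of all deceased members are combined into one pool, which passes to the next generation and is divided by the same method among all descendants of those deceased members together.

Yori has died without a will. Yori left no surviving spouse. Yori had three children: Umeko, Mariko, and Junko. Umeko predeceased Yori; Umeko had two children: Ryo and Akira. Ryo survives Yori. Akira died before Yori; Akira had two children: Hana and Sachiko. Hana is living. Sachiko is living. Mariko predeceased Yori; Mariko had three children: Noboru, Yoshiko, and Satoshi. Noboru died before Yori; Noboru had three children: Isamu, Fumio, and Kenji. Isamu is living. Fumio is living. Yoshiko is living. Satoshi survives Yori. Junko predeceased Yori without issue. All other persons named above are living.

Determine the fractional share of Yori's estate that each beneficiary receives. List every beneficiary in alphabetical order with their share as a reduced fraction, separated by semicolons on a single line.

Fumio 2/25; Hana 2/25; Isamu 2/25; Kenji 2/25; Ryo 1/5; Sachiko 2/25; Satoshi 1/5; Yoshiko 1/5

There is no surviving spouse, so the entire estate passes to Yori's descendants per capita at each generation.
No one at generation 1 (Umeko, Mariko) is living; moving to the next generation.
At generation 2 (Ryo, Akira, Noboru, Yoshiko, Satoshi) there are 5 shares of (1)/5 = 1/5 each.
Living: Ryo, Yoshiko, and Satoshi — each takes 1/5.
Deceased: Akira and Noboru. Their combined 2/5 is pooled and carried to generation 3.
At generation 3 (Hana, Sachiko, Isamu, Fumio, Kenji) there are 5 shares of (2/5)/5 = 2/25 each.
Living: Hana, Sachiko, Isamu, Fumio, and Kenji — each takes 2/25.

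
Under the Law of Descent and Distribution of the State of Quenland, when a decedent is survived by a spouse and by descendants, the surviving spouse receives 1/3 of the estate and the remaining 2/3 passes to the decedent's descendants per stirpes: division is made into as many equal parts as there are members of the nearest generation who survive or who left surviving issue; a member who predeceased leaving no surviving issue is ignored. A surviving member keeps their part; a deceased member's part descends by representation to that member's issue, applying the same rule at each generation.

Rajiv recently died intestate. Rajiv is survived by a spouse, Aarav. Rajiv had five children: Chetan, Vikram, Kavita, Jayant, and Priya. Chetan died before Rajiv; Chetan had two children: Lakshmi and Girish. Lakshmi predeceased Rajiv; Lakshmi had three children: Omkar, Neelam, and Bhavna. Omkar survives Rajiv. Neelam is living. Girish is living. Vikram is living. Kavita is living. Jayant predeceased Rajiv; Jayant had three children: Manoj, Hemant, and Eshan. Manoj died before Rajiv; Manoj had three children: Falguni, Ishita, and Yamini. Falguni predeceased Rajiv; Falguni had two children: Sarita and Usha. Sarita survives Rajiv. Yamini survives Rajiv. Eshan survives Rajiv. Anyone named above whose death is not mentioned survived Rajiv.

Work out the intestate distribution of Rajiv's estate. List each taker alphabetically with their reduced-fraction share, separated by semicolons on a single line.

Aarav 1/3; Bhavna 1/45; Eshan 2/45; Girish 1/15; Hemant 2/45; Ishita 2/135; Kavita 2/15; Neelam 1/45; Omkar 1/45; Priya 2/15; Sarita 1/135; Usha 1/135; Vikram 2/15; Yamini 2/135

Aarav, as surviving spouse, takes 1/3.
The remaining 2/3 passes to Rajiv's descendants per stirpes.
The 2/3 is divided into 5 equal shares of 2/15 among Chetan, Vikram, Kavita, Jayant, Priya.
Chetan predeceased; the 2/15 allotted to Chetan's branch passes to Chetan's issue by representation.
The 2/15 is divided into 2 equal shares of 1/15 among Lakshmi, Girish.
Lakshmi predeceased; the 1/15 allotted to Lakshmi's branch passes to Lakshmi's issue by representation.
The 1/15 is divided into 3 equal shares of 1/45 among Omkar, Neelam, Bhavna.
Omkar is living and takes 1/45.
Neelam is living and takes 1/45.
Bhavna is living and takes 1/45.
Girish is living and takes 1/15.
Vikram is living and takes 2/15.
Kavita is living and takes 2/15.
Jayant predeceased; the 2/15 allotted to Jayant's branch passes to Jayant's issue by representation.
The 2/15 is divided into 3 equal shares of 2/45 among Manoj, Hemant, Eshan.
Manoj predeceased; the 2/45 allotted to Manoj's branch passes to Manoj's issue by representation.
The 2/45 is divided into 3 equal shares of 2/135 among Falguni, Ishita, Yamini.
Falguni predeceased; the 2/135 allotted to Falguni's branch passes to Falguni's issue by representation.
The 2/135 is divided into 2 equal shares of 1/135 among Sarita, Usha.
Sarita is living and takes 1/135.
Usha is living and takes 1/135.
Ishita is living and takes 2/135.
Yamini is living and takes 2/135.
Hemant is living and takes 2/45.
Eshan is living and takes 2/45.
Priya is living and takes 2/15.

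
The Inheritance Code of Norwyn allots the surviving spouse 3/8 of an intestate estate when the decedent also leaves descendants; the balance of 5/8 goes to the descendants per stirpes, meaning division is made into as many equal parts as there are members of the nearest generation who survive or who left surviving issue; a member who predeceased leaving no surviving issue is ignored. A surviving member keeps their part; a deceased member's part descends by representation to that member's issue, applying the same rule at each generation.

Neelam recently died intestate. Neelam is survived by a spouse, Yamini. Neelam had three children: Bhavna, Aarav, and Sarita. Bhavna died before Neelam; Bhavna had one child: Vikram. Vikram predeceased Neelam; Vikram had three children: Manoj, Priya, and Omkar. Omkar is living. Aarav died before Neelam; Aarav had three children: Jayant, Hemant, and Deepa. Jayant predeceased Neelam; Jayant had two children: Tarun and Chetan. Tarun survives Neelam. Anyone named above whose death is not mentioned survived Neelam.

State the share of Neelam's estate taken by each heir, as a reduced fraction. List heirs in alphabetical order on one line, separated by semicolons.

Yamini, as surviving spouse, takes 3/8.
The remaining 5/8 passes to Neelam's descendants per stirpes.
The 5/8 is divided into 3 equal shares of 5/24 among Bhavna, Aarav, Sarita.
Bhavna predeceased; the 5/24 allotted to Bhavna's branch passes to Bhavna's issue by representation.
Vikram's line is the sole branch at this level, so the full 5/24 passes to Vikram's issue by representation.
The 5/24 is divided into 3 equal shares of 5/72 among Manoj, Priya, Omkar.
Manoj is living and takes 5/72.
Priya is living and takes 5/72.
Omkar is living and takes 5/72.
Aarav predeceased; the 5/24 allotted to Aarav's branch passes to Aarav's issue by representation.
The 5/24 is divided into 3 equal shares of 5/72 among Jayant, Hemant, Deepa.
Jayant predeceased; the 5/72 allotted to Jayant's branch passes to Jayant's issue by representation.
The 5/72 is divided into 2 equal shares of 5/144 among Tarun, Chetan.
Tarun is living and takes 5/144.
Chetan is living and takes 5/144.
Hemant is living and takes 5/72.
Deepa is living and takes 5/72.
Sarita is living and takes 5/24.

Chetan 5/144; Deepa 5/72; Hemant 5/72; Manoj 5/72; Omkar 5/72; Priya 5/72; Sarita 5/24; Tarun 5/144; Yamini 3/8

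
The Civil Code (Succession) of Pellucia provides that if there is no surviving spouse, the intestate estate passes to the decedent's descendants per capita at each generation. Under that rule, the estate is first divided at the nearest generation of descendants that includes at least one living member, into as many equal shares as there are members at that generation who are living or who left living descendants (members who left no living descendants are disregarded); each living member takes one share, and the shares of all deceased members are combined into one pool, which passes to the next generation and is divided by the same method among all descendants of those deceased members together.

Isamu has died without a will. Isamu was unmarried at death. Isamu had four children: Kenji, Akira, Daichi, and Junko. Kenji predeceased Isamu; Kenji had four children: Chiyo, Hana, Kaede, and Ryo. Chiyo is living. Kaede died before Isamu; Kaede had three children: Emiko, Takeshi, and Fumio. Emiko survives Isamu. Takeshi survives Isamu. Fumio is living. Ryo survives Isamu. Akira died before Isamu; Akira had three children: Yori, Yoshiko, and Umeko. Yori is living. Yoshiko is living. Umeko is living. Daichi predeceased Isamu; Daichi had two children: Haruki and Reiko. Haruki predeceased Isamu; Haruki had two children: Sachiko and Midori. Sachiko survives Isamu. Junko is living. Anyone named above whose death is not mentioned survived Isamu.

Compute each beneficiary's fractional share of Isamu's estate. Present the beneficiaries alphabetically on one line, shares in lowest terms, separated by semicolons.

There is no surviving spouse, so the entire estate passes to Isamu's descendants per capita at each generation.
At generation 1 (Kenji, Akira, Daichi, Junko) there are 4 shares of (1)/4 = 1/4 each.
Living: Junko — each takes 1/4.
Deceased: Kenji, Akira, and Daichi. Their combined 3/4 is pooled and carried to generation 2.
At generation 2 (Chiyo, Hana, Kaede, Ryo, Yori, Yoshiko, Umeko, Haruki, Reiko) there are 9 shares of (3/4)/9 = 1/12 each.
Living: Chiyo, Hana, Ryo, Yori, Yoshiko, Umeko, and Reiko — each takes 1/12.
Deceased: Kaede and Haruki. Their combined 1/6 is pooled and carried to generation 3.
At generation 3 (Emiko, Takeshi, Fumio, Sachiko, Midori) there are 5 shares of (1/6)/5 = 1/30 each.
Living: Emiko, Takeshi, Fumio, Sachiko, and Midori — each takes 1/30.

Chiyo 1/12; Emiko 1/30; Fumio 1/30; Hana 1/12; Junko 1/4; Midori 1/30; Reiko 1/12; Ryo 1/12; Sachiko 1/30; Takeshi 1/30; Umeko 1/12; Yori 1/12; Yoshiko 1/12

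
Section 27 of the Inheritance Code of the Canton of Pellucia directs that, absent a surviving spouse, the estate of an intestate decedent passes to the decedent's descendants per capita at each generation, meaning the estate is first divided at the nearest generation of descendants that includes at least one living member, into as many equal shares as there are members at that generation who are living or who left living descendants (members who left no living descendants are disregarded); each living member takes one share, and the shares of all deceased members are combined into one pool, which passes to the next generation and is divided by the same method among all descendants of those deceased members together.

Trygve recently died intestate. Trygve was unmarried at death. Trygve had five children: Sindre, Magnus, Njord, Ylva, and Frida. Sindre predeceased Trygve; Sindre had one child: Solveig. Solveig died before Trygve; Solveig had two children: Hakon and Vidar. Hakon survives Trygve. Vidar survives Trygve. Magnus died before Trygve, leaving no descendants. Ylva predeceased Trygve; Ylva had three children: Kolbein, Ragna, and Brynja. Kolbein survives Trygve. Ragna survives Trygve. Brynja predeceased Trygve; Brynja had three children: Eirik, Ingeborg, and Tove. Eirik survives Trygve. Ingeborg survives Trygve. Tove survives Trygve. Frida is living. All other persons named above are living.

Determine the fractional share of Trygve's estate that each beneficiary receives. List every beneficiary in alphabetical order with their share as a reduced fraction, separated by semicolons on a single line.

Eirik 1/20; Frida 1/4; Hakon 1/20; Ingeborg 1/20; Kolbein 1/8; Njord 1/4; Ragna 1/8; Tove 1/20; Vidar 1/20

There is no surviving spouse, so the entire estate passes to Trygve's descendants per capita at each generation.
At generation 1 (Sindre, Njord, Ylva, Frida) there are 4 shares of (1)/4 = 1/4 each.
Living: Njord and Frida — each takes 1/4.
Deceased: Sindre and Ylva. Their combined 1/2 is pooled and carried to generation 2.
At generation 2 (Solveig, Kolbein, Ragna, Brynja) there are 4 shares of (1/2)/4 = 1/8 each.
Living: Kolbein and Ragna — each takes 1/8.
Deceased: Solveig and Brynja. Their combined 1/4 is pooled and carried to generation 3.
At generation 3 (Hakon, Vidar, Eirik, Ingeborg, Tove) there are 5 shares of (1/4)/5 = 1/20 each.
Living: Hakon, Vidar, Eirik, Ingeborg, and Tove — each takes 1/20.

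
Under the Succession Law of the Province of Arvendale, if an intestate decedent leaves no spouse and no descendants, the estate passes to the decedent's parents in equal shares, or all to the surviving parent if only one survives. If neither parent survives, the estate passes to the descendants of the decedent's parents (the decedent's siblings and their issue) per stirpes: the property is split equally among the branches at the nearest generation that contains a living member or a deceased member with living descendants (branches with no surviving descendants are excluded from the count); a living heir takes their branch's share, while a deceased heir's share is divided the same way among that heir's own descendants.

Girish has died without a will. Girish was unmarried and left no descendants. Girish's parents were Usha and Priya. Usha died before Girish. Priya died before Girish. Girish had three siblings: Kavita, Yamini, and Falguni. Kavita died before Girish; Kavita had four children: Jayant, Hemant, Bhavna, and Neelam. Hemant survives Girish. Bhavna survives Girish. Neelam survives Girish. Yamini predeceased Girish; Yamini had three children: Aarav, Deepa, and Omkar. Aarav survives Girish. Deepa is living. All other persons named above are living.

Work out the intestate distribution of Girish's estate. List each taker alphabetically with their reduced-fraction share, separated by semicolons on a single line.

Aarav 1/9; Bhavna 1/12; Deepa 1/9; Falguni 1/3; Hemant 1/12; Jayant 1/12; Neelam 1/12; Omkar 1/9

Neither parent survives and there are no descendants, so the estate passes to Girish's siblings and their issue per stirpes.
The estate is divided into 3 equal shares of 1/3 among Kavita, Yamini, Falguni.
Kavita predeceased; the 1/3 allotted to Kavita's branch passes to Kavita's issue by representation.
The 1/3 is divided into 4 equal shares of 1/12 among Jayant, Hemant, Bhavna, Neelam.
Jayant is living and takes 1/12.
Hemant is living and takes 1/12.
Bhavna is living and takes 1/12.
Neelam is living and takes 1/12.
Yamini predeceased; the 1/3 allotted to Yamini's branch passes to Yamini's issue by representation.
The 1/3 is divided into 3 equal shares of 1/9 among Aarav, Deepa, Omkar.
Aarav is living and takes 1/9.
Deepa is living and takes 1/9.
Omkar is living and takes 1/9.
Falguni is living and takes 1/3.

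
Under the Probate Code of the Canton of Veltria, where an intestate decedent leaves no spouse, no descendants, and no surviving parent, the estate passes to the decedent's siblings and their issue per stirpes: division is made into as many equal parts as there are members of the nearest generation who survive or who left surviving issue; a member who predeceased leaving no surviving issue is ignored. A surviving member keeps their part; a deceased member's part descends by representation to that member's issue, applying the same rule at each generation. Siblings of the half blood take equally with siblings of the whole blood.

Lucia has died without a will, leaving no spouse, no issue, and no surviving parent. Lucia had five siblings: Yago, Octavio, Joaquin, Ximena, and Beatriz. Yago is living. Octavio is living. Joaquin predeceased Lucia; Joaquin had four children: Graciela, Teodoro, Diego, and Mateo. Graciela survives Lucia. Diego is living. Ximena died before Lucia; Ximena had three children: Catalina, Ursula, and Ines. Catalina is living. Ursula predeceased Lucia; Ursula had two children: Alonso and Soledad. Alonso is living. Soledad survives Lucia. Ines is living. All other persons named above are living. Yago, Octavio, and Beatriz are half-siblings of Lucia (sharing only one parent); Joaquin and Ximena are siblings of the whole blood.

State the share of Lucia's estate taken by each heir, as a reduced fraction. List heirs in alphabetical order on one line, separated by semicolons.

No spouse, descendants, or parent survives, so the estate passes to Lucia's siblings per stirpes.
Half-blood and whole-blood siblings take equally under the stated rule.
The estate is divided into 5 equal shares of 1/5 among Yago, Octavio, Joaquin, Ximena, Beatriz.
Yago is living and takes 1/5.
Octavio is living and takes 1/5.
Joaquin predeceased; the 1/5 allotted to Joaquin's branch passes to Joaquin's issue by representation.
The 1/5 is divided into 4 equal shares of 1/20 among Graciela, Teodoro, Diego, Mateo.
Graciela is living and takes 1/20.
Teodoro is living and takes 1/20.
Diego is living and takes 1/20.
Mateo is living and takes 1/20.
Ximena predeceased; the 1/5 allotted to Ximena's branch passes to Ximena's issue by representation.
The 1/5 is divided into 3 equal shares of 1/15 among Catalina, Ursula, Ines.
Catalina is living and takes 1/15.
Ursula predeceased; the 1/15 allotted to Ursula's branch passes to Ursula's issue by representation.
The 1/15 is divided into 2 equal shares of 1/30 among Alonso, Soledad.
Alonso is living and takes 1/30.
Soledad is living and takes 1/30.
Ines is living and takes 1/15.
Beatriz is living and takes 1/5.

Alonso 1/30; Beatriz 1/5; Catalina 1/15; Diego 1/20; Graciela 1/20; Ines 1/15; Mateo 1/20; Octavio 1/5; Soledad 1/30; Teodoro 1/20; Yago 1/5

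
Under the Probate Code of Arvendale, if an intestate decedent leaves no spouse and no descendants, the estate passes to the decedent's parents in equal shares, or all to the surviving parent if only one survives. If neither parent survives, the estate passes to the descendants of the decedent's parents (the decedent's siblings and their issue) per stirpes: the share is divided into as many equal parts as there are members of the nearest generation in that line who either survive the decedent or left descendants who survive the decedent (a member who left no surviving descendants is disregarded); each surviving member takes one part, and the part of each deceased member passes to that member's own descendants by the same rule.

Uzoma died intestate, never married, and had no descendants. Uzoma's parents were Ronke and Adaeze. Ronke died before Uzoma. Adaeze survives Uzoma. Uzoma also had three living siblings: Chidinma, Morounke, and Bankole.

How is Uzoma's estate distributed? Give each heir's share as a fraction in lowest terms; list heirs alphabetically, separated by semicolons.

Only one parent, Adaeze, survives, so Adaeze takes the entire estate. The siblings take nothing because a surviving parent has priority.

Adaeze 1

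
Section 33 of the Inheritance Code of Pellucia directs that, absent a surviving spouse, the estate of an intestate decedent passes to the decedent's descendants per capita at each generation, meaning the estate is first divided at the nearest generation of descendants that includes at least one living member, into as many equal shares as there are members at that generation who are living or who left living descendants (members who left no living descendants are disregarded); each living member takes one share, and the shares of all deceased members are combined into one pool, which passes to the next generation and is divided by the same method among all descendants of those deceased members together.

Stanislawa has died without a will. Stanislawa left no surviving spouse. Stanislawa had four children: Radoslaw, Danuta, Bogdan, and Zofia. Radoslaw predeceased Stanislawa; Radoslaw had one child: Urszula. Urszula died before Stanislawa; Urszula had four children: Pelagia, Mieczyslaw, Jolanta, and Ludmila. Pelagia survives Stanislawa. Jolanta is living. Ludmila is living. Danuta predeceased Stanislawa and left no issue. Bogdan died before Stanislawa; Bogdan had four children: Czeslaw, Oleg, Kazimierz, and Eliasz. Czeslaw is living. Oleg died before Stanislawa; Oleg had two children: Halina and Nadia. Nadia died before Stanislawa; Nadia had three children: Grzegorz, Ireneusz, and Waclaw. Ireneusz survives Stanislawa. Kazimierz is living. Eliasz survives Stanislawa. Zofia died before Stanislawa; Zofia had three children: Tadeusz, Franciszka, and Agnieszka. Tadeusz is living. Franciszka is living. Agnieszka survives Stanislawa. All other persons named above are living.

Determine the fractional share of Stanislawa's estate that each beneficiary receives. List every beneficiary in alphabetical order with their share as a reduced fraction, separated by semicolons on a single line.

There is no surviving spouse, so the entire estate passes to Stanislawa's descendants per capita at each generation.
No one at generation 1 (Radoslaw, Bogdan, Zofia) is living; moving to the next generation.
At generation 2 (Urszula, Czeslaw, Oleg, Kazimierz, Eliasz, Tadeusz, Franciszka, Agnieszka) there are 8 shares of (1)/8 = 1/8 each.
Living: Czeslaw, Kazimierz, Eliasz, Tadeusz, Franciszka, and Agnieszka — each takes 1/8.
Deceased: Urszula and Oleg. Their combined 1/4 is pooled and carried to generation 3.
At generation 3 (Pelagia, Mieczyslaw, Jolanta, Ludmila, Halina, Nadia) there are 6 shares of (1/4)/6 = 1/24 each.
Living: Pelagia, Mieczyslaw, Jolanta, Ludmila, and Halina — each takes 1/24.
Deceased: Nadia. That 1/24 share is carried to generation 4.
At generation 4 (Grzegorz, Ireneusz, Waclaw) there are 3 shares of (1/24)/3 = 1/72 each.
Living: Grzegorz, Ireneusz, and Waclaw — each takes 1/72.

Agnieszka 1/8; Czeslaw 1/8; Eliasz 1/8; Franciszka 1/8; Grzegorz 1/72; Halina 1/24; Ireneusz 1/72; Jolanta 1/24; Kazimierz 1/8; Ludmila 1/24; Mieczyslaw 1/24; Pelagia 1/24; Tadeusz 1/8; Waclaw 1/72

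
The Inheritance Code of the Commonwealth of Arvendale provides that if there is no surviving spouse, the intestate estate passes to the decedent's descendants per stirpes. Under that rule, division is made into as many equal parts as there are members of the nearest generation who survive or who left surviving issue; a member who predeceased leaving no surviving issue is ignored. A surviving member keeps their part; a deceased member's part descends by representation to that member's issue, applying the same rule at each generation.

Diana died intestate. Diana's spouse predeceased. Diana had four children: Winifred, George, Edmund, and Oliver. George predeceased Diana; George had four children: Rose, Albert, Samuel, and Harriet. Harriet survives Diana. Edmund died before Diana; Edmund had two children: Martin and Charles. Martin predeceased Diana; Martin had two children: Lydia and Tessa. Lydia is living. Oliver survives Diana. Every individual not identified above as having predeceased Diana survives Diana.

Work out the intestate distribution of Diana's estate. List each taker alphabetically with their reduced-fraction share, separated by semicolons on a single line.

There is no surviving spouse, so the entire estate passes to Diana's descendants per stirpes.
The estate is divided into 4 equal shares of 1/4 among Winifred, George, Edmund, Oliver.
Winifred is living and takes 1/4.
George predeceased; the 1/4 allotted to George's branch passes to George's issue by representation.
The 1/4 is divided into 4 equal shares of 1/16 among Rose, Albert, Samuel, Harriet.
Rose is living and takes 1/16.
Albert is living and takes 1/16.
Samuel is living and takes 1/16.
Harriet is living and takes 1/16.
Edmund predeceased; the 1/4 allotted to Edmund's branch passes to Edmund's issue by representation.
The 1/4 is divided into 2 equal shares of 1/8 among Martin, Charles.
Martin predeceased; the 1/8 allotted to Martin's branch passes to Martin's issue by representation.
The 1/8 is divided into 2 equal shares of 1/16 among Lydia, Tessa.
Lydia is living and takes 1/16.
Tessa is living and takes 1/16.
Charles is living and takes 1/8.
Oliver is living and takes 1/4.

Albert 1/16; Charles 1/8; Harriet 1/16; Lydia 1/16; Oliver 1/4; Rose 1/16; Samuel 1/16; Tessa 1/16; Winifred 1/4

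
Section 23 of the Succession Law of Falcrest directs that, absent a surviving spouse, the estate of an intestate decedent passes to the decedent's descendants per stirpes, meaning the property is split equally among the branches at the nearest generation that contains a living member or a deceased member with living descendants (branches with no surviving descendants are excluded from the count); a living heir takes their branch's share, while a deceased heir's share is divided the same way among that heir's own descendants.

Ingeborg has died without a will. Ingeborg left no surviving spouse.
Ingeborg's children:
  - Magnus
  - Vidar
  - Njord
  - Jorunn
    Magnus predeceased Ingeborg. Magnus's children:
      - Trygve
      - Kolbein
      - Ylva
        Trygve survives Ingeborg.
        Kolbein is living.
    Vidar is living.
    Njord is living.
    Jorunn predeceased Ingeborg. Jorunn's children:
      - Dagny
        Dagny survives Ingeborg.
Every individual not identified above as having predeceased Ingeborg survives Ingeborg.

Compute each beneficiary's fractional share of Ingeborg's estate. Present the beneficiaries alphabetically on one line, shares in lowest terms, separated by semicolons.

Dagny 1/4; Kolbein 1/12; Njord 1/4; Trygve 1/12; Vidar 1/4; Ylva 1/12

There is no surviving spouse, so the entire estate passes to Ingeborg's descendants per stirpes.
The estate is divided into 4 equal shares of 1/4 among Magnus, Vidar, Njord, Jorunn.
Magnus predeceased; the 1/4 allotted to Magnus's branch passes to Magnus's issue by representation.
The 1/4 is divided into 3 equal shares of 1/12 among Trygve, Kolbein, Ylva.
Trygve is living and takes 1/12.
Kolbein is living and takes 1/12.
Ylva is living and takes 1/12.
Vidar is living and takes 1/4.
Njord is living and takes 1/4.
Jorunn predeceased; the 1/4 allotted to Jorunn's branch passes to Jorunn's issue by representation.
Dagny is the sole taker at this level and receives the full 1/4.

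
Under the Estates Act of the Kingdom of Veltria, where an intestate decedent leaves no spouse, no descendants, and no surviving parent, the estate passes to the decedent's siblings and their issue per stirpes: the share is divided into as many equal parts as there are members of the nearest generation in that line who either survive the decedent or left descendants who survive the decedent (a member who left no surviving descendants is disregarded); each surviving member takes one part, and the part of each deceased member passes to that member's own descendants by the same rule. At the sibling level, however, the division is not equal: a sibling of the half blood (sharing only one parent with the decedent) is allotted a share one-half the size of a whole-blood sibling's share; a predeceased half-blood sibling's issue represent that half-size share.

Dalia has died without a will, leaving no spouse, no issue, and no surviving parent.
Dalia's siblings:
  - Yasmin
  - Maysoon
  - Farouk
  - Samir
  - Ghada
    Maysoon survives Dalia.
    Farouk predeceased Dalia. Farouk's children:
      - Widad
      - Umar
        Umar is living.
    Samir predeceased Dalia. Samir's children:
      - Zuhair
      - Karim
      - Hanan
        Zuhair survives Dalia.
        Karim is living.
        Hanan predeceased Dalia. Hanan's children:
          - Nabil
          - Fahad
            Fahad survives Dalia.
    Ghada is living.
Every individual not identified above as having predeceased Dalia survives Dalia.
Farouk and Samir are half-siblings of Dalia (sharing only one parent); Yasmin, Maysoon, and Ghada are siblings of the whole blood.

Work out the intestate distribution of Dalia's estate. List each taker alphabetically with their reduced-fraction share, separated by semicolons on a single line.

No spouse, descendants, or parent survives, so the estate passes to Dalia's siblings per stirpes.
Half-blood siblings count for one-half the weight of whole-blood siblings at the initial division.
Dividing 1 in proportion to weights (total weight 4): Yasmin (weight 1) → 1/4; Maysoon (weight 1) → 1/4; Farouk (weight 1/2) → 1/8; Samir (weight 1/2) → 1/8; Ghada (weight 1) → 1/4.
Yasmin is living and takes 1/4.
Maysoon is living and takes 1/4.
Farouk predeceased; the 1/8 allotted to Farouk's branch passes to Farouk's issue by representation.
The 1/8 is divided into 2 equal shares of 1/16 among Widad, Umar.
Widad is living and takes 1/16.
Umar is living and takes 1/16.
Samir predeceased; the 1/8 allotted to Samir's branch passes to Samir's issue by representation.
The 1/8 is divided into 3 equal shares of 1/24 among Zuhair, Karim, Hanan.
Zuhair is living and takes 1/24.
Karim is living and takes 1/24.
Hanan predeceased; the 1/24 allotted to Hanan's branch passes to Hanan's issue by representation.
The 1/24 is divided into 2 equal shares of 1/48 among Nabil, Fahad.
Nabil is living and takes 1/48.
Fahad is living and takes 1/48.
Ghada is living and takes 1/4.

Fahad 1/48; Ghada 1/4; Karim 1/24; Maysoon 1/4; Nabil 1/48; Umar 1/16; Widad 1/16; Yasmin 1/4; Zuhair 1/24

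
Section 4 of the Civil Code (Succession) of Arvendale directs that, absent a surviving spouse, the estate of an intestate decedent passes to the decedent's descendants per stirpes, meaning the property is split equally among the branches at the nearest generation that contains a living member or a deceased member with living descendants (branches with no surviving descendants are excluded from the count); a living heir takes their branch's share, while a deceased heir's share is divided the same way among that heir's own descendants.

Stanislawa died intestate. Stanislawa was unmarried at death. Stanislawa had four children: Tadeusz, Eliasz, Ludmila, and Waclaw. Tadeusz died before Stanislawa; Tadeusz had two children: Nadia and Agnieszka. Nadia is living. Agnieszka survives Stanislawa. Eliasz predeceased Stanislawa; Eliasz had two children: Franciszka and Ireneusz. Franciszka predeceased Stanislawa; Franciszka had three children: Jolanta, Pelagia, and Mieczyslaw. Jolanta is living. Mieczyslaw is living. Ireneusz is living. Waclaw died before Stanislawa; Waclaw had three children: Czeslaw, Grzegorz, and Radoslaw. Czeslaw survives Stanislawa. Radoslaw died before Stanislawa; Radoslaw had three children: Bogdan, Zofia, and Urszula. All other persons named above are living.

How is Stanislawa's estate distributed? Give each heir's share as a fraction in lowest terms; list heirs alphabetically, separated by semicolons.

Agnieszka 1/8; Bogdan 1/36; Czeslaw 1/12; Grzegorz 1/12; Ireneusz 1/8; Jolanta 1/24; Ludmila 1/4; Mieczyslaw 1/24; Nadia 1/8; Pelagia 1/24; Urszula 1/36; Zofia 1/36

There is no surviving spouse, so the entire estate passes to Stanislawa's descendants per stirpes.
The estate is divided into 4 equal shares of 1/4 among Tadeusz, Eliasz, Ludmila, Waclaw.
Tadeusz predeceased; the 1/4 allotted to Tadeusz's branch passes to Tadeusz's issue by representation.
The 1/4 is divided into 2 equal shares of 1/8 among Nadia, Agnieszka.
Nadia is living and takes 1/8.
Agnieszka is living and takes 1/8.
Eliasz predeceased; the 1/4 allotted to Eliasz's branch passes to Eliasz's issue by representation.
The 1/4 is divided into 2 equal shares of 1/8 among Franciszka, Ireneusz.
Franciszka predeceased; the 1/8 allotted to Franciszka's branch passes to Franciszka's issue by representation.
The 1/8 is divided into 3 equal shares of 1/24 among Jolanta, Pelagia, Mieczyslaw.
Jolanta is living and takes 1/24.
Pelagia is living and takes 1/24.
Mieczyslaw is living and takes 1/24.
Ireneusz is living and takes 1/8.
Ludmila is living and takes 1/4.
Waclaw predeceased; the 1/4 allotted to Waclaw's branch passes to Waclaw's issue by representation.
The 1/4 is divided into 3 equal shares of 1/12 among Czeslaw, Grzegorz, Radoslaw.
Czeslaw is living and takes 1/12.
Grzegorz is living and takes 1/12.
Radoslaw predeceased; the 1/12 allotted to Radoslaw's branch passes to Radoslaw's issue by representation.
The 1/12 is divided into 3 equal shares of 1/36 among Bogdan, Zofia, Urszula.
Bogdan is living and takes 1/36.
Zofia is living and takes 1/36.
Urszula is living and takes 1/36.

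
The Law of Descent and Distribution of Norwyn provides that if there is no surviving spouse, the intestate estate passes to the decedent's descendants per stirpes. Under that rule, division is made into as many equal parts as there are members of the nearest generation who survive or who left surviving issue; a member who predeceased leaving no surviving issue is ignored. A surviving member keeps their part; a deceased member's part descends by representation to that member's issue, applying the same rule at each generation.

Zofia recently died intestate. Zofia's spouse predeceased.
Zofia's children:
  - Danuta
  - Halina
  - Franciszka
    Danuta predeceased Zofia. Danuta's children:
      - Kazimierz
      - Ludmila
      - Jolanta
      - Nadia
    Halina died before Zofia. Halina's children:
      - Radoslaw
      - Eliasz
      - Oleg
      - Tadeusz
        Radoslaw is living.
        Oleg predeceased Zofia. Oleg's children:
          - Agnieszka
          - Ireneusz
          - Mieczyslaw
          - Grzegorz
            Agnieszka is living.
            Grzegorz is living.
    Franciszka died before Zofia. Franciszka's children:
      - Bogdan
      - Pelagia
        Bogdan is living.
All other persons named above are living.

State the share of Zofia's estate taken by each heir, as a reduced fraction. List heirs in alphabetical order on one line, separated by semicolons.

There is no surviving spouse, so the entire estate passes to Zofia's descendants per stirpes.
The estate is divided into 3 equal shares of 1/3 among Danuta, Halina, Franciszka.
Danuta predeceased; the 1/3 allotted to Danuta's branch passes to Danuta's issue by representation.
The 1/3 is divided into 4 equal shares of 1/12 among Kazimierz, Ludmila, Jolanta, Nadia.
Kazimierz is living and takes 1/12.
Ludmila is living and takes 1/12.
Jolanta is living and takes 1/12.
Nadia is living and takes 1/12.
Halina predeceased; the 1/3 allotted to Halina's branch passes to Halina's issue by representation.
The 1/3 is divided into 4 equal shares of 1/12 among Radoslaw, Eliasz, Oleg, Tadeusz.
Radoslaw is living and takes 1/12.
Eliasz is living and takes 1/12.
Oleg predeceased; the 1/12 allotted to Oleg's branch passes to Oleg's issue by representation.
The 1/12 is divided into 4 equal shares of 1/48 among Agnieszka, Ireneusz, Mieczyslaw, Grzegorz.
Agnieszka is living and takes 1/48.
Ireneusz is living and takes 1/48.
Mieczyslaw is living and takes 1/48.
Grzegorz is living and takes 1/48.
Tadeusz is living and takes 1/12.
Franciszka predeceased; the 1/3 allotted to Franciszka's branch passes to Franciszka's issue by representation.
The 1/3 is divided into 2 equal shares of 1/6 among Bogdan, Pelagia.
Bogdan is living and takes 1/6.
Pelagia is living and takes 1/6.

Agnieszka 1/48; Bogdan 1/6; Eliasz 1/12; Grzegorz 1/48; Ireneusz 1/48; Jolanta 1/12; Kazimierz 1/12; Ludmila 1/12; Mieczyslaw 1/48; Nadia 1/12; Pelagia 1/6; Radoslaw 1/12; Tadeusz 1/12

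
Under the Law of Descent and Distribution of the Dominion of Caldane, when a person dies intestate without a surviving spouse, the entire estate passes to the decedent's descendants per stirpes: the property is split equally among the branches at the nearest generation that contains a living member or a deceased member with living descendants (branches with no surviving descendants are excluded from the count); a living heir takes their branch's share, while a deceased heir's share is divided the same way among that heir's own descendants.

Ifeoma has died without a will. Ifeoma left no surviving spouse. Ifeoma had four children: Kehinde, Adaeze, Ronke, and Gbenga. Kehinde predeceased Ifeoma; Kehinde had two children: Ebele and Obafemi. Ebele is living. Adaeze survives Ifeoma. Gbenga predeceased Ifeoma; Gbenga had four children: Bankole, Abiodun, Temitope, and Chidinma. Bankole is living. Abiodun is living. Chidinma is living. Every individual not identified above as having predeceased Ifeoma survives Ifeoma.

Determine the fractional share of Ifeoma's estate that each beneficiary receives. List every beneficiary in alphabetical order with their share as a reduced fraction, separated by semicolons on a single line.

Abiodun 1/16; Adaeze 1/4; Bankole 1/16; Chidinma 1/16; Ebele 1/8; Obafemi 1/8; Ronke 1/4; Temitope 1/16

There is no surviving spouse, so the entire estate passes to Ifeoma's descendants per stirpes.
The estate is divided into 4 equal shares of 1/4 among Kehinde, Adaeze, Ronke, Gbenga.
Kehinde predeceased; the 1/4 allotted to Kehinde's branch passes to Kehinde's issue by representation.
The 1/4 is divided into 2 equal shares of 1/8 among Ebele, Obafemi.
Ebele is living and takes 1/8.
Obafemi is living and takes 1/8.
Adaeze is living and takes 1/4.
Ronke is living and takes 1/4.
Gbenga predeceased; the 1/4 allotted to Gbenga's branch passes to Gbenga's issue by representation.
The 1/4 is divided into 4 equal shares of 1/16 among Bankole, Abiodun, Temitope, Chidinma.
Bankole is living and takes 1/16.
Abiodun is living and takes 1/16.
Temitope is living and takes 1/16.
Chidinma is living and takes 1/16.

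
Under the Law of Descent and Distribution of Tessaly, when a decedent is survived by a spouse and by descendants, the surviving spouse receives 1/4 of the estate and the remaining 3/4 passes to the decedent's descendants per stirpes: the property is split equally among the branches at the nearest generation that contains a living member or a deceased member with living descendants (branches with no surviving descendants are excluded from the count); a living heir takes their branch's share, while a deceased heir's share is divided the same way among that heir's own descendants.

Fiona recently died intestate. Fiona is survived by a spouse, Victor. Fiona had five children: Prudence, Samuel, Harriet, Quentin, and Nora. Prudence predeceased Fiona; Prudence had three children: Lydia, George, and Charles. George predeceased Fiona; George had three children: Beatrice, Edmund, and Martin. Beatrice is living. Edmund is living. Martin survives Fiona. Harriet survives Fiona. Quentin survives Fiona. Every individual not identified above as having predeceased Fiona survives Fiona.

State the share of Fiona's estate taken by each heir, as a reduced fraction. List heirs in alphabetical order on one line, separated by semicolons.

Beatrice 1/60; Charles 1/20; Edmund 1/60; Harriet 3/20; Lydia 1/20; Martin 1/60; Nora 3/20; Quentin 3/20; Samuel 3/20; Victor 1/4

Victor, as surviving spouse, takes 1/4.
The remaining 3/4 passes to Fiona's descendants per stirpes.
The 3/4 is divided into 5 equal shares of 3/20 among Prudence, Samuel, Harriet, Quentin, Nora.
Prudence predeceased; the 3/20 allotted to Prudence's branch passes to Prudence's issue by representation.
The 3/20 is divided into 3 equal shares of 1/20 among Lydia, George, Charles.
Lydia is living and takes 1/20.
George predeceased; the 1/20 allotted to George's branch passes to George's issue by representation.
The 1/20 is divided into 3 equal shares of 1/60 among Beatrice, Edmund, Martin.
Beatrice is living and takes 1/60.
Edmund is living and takes 1/60.
Martin is living and takes 1/60.
Charles is living and takes 1/20.
Samuel is living and takes 3/20.
Harriet is living and takes 3/20.
Quentin is living and takes 3/20.
Nora is living and takes 3/20.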